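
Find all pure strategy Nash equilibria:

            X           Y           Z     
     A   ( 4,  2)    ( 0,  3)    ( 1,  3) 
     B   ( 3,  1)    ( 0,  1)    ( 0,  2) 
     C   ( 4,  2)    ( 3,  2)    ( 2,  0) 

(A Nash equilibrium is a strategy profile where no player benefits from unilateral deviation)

Nash equilibrium: (C, X), (C, Y)

Work:
Best responses:
  P1 vs X: payoffs [4, 3, 4] → best response A/C (payoff 4)
  P1 vs Y: payoffs [0, 0, 3] → best response C (payoff 3)
  P1 vs Z: payoffs [1, 0, 2] → best response C (payoff 2)
  P2 vs A: payoffs [2, 3, 3] → best response Y/Z (payoff 3)
  P2 vs B: payoffs [1, 1, 2] → best response Z (payoff 2)
  P2 vs C: payoffs [2, 2, 0] → best response X/Y (payoff 2)
Mutual best responses: (C,X), (C,Y) → Nash equilibria.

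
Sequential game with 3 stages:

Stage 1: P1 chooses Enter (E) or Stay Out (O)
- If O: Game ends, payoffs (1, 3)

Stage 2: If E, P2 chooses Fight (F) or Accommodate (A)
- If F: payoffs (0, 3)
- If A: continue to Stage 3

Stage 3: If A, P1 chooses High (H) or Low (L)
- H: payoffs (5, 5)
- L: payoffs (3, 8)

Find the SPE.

SPE: (E, A, H); Outcome (5, 5)

Work:
Stage 3: P1 chooses H (5 vs 3)
Stage 2: P2: F->3, A->5 (anticipating H). Choose A
Stage 1: P1: O->1, E->5 (anticipating A, H). Choose E
SPE path: E -> A -> H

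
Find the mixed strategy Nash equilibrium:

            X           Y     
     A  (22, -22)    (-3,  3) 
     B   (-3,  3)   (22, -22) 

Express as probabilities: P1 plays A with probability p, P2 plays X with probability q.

p = 0.5, q = 0.5

Work:
Find probabilities that make opponent indifferent:
P2 chooses q to make P1 indifferent between A and B
P1 chooses p to make P2 indifferent between X and Y
Mixed NE: P1 plays (A: 0.5, B: 0.5), P2 plays (X: 0.5, Y: 0.5)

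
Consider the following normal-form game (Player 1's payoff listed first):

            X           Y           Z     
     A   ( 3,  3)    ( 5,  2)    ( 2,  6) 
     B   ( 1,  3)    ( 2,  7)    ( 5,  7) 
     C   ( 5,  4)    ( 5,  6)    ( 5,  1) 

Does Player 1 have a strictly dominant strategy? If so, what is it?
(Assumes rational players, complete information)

No strictly dominant strategy exists for Player 1

Work:
A strategy strictly dominates another if it gives a strictly higher payoff against every opponent action. Compare each pair of P1's strategies column-by-column:
  A vs B: [3 vs 1, 5 vs 2, 2 vs 5] → A does not strictly dominate B (column Z: 2 ≤ 5)
  A vs C: [3 vs 5, 5 vs 5, 2 vs 5] → A does not strictly dominate C (column X: 3 ≤ 5)
  B vs A: [1 vs 3, 2 vs 5, 5 vs 2] → B does not strictly dominate A (column X: 1 ≤ 3)
  B vs C: [1 vs 5, 2 vs 5, 5 vs 5] → B does not strictly dominate C (column X: 1 ≤ 5)
  C vs A: [5 vs 3, 5 vs 5, 5 vs 2] → C does not strictly dominate A (column Y: 5 ≤ 5)
  C vs B: [5 vs 1, 5 vs 2, 5 vs 5] → C does not strictly dominate B (column Z: 5 ≤ 5)
No single strategy strictly dominates all others → no strictly dominant strategy.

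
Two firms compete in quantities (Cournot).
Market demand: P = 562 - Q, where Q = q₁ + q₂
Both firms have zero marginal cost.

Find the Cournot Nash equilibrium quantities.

q₁* = q₂* = 187.33; P* = 187.33

Work:
Profit: π_i = P·q_i = (a - q_i - q_j)·q_i
FOC: ∂π_i/∂q_i = a - 2q_i - q_j = 0
Reaction function: q_i = (562 - q_j)/2
Symmetry: q* = 562/3 = 187.33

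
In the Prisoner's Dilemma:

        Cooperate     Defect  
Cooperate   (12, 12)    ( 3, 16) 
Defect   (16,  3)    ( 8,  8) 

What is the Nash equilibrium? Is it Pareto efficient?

(Defect, Defect) is NE; not Pareto efficient

Work:
Defect dominates Cooperate for both players:
If P2 cooperates: Defect (16) > Cooperate (12)
If P2 defects: Defect (8) > Cooperate (3)
NE: (Defect, Defect) with payoff (8, 8)
But (Cooperate, Cooperate) = (12, 12) Pareto dominates (8, 8)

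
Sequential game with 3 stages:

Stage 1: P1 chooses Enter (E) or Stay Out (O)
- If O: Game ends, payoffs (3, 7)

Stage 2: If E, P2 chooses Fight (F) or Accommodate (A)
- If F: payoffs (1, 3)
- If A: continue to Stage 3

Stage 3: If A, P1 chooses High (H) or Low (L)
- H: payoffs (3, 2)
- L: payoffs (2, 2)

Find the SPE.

SPE: (O, F, H); Outcome (3, 7)

Work:
Stage 3: P1 chooses H (3 vs 2)
Stage 2: P2: F->3, A->2 (anticipating H). Choose F
Stage 1: P1: O->3, E->1 (anticipating F, H). Choose O
SPE path: O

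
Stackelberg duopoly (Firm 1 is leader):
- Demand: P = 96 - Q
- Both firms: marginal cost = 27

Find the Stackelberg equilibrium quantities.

q₁* (leader) = 34.5, q₂* (follower) = 17.25

Work:
Follower's reaction: q₂ = (a - c - q₁)/2
Leader substitutes: π₁ = q₁·(a - q₁ - (a-c-q₁)/2 - c)
FOC: q₁* = (96 - 27)/2 = 34.50
Then: q₂* = (96 - 27 - 34.5)/2 = 17.25
Leader has first-mover advantage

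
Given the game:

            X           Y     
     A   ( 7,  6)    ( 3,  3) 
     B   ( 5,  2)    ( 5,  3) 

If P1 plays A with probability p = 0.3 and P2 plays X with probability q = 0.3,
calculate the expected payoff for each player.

E[P1] = 4.76, E[P2] = 3.06

Work:
E[P1] = p·q·π₁(A,X) + p·(1-q)·π₁(A,Y) + (1-p)·q·π₁(B,X) + (1-p)·(1-q)·π₁(B,Y)
= 0.3·0.3·7 + 0.3·0.7·3 + 0.7·0.3·5 + 0.7·0.7·5
= 4.76

E[P2] = 3.06 (similar calculation)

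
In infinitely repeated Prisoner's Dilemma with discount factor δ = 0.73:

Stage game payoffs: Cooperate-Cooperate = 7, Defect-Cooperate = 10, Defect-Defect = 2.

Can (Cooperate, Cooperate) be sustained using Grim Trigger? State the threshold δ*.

δ* = 0.375; since δ = 0.73 ≥ 0.375, cooperation can be sustained

Work:
For Grim Trigger:
Cooperate forever: 7/(1-δ)
Defect then punished: 10 + 2·δ/(1-δ)
Need: 7/(1-δ) ≥ 10 + 2·δ/(1-δ)
Solving: δ ≥ (T-R)/(T-P) = (10-7)/(10-2) = 0.375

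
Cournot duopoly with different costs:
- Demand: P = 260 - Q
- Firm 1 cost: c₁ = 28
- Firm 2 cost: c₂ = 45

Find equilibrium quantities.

q₁* = 83.0, q₂* = 66.0

Work:
Reaction: q₁ = (260 - 28 - q₂)/2
Reaction: q₂ = (260 - 45 - q₁)/2
Solve simultaneously:
q₁* = (260 - 2×28 + 45)/3 = 83.0
q₂* = (260 - 2×45 + 28)/3 = 66.0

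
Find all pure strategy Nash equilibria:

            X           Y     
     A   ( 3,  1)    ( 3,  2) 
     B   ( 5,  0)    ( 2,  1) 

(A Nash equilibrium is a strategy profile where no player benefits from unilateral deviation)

Nash equilibrium: (A, Y)

Work:
Best responses:
  P1 vs X: payoffs [3, 5] → best response B (payoff 5)
  P1 vs Y: payoffs [3, 2] → best response A (payoff 3)
  P2 vs A: payoffs [1, 2] → best response Y (payoff 2)
  P2 vs B: payoffs [0, 1] → best response Y (payoff 1)
Mutual best responses: (A,Y) → Nash equilibria.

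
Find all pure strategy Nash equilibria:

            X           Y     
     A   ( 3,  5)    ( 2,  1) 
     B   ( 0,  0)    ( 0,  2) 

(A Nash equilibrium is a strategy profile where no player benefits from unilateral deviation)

Nash equilibrium: (A, X)

Work:
Best responses:
  P1 vs X: payoffs [3, 0] → best response A (payoff 3)
  P1 vs Y: payoffs [2, 0] → best response A (payoff 2)
  P2 vs A: payoffs [5, 1] → best response X (payoff 5)
  P2 vs B: payoffs [0, 2] → best response Y (payoff 2)
Mutual best responses: (A,X) → Nash equilibria.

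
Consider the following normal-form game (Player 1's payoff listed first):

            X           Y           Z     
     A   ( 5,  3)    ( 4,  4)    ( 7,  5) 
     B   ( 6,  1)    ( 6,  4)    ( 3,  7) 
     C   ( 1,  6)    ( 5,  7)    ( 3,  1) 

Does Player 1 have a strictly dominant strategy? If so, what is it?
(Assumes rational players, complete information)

No strictly dominant strategy exists for Player 1

Work:
A strategy strictly dominates another if it gives a strictly higher payoff against every opponent action. Compare each pair of P1's strategies column-by-column:
  A vs B: [5 vs 6, 4 vs 6, 7 vs 3] → A does not strictly dominate B (column X: 5 ≤ 6)
  A vs C: [5 vs 1, 4 vs 5, 7 vs 3] → A does not strictly dominate C (column Y: 4 ≤ 5)
  B vs A: [6 vs 5, 6 vs 4, 3 vs 7] → B does not strictly dominate A (column Z: 3 ≤ 7)
  B vs C: [6 vs 1, 6 vs 5, 3 vs 3] → B does not strictly dominate C (column Z: 3 ≤ 3)
  C vs A: [1 vs 5, 5 vs 4, 3 vs 7] → C does not strictly dominate A (column X: 1 ≤ 5)
  C vs B: [1 vs 6, 5 vs 6, 3 vs 3] → C does not strictly dominate B (column X: 1 ≤ 6)
No single strategy strictly dominates all others → no strictly dominant strategy.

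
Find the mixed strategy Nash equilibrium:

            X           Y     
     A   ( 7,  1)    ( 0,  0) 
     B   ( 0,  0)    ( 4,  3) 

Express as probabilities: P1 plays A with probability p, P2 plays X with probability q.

p = 0.75, q = 0.3636

Work:
Find probabilities that make opponent indifferent:
P2 chooses q to make P1 indifferent between A and B
P1 chooses p to make P2 indifferent between X and Y
Mixed NE: P1 plays (A: 0.75, B: 0.25), P2 plays (X: 0.3636, Y: 0.6364)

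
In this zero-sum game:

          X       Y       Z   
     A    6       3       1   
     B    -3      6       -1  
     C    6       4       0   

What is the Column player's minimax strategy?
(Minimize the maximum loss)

Column should play Z, value = 1

Work:
Column player minimizes Row's maximum payoff:
Column X: max payoff to Row = 6
Column Y: max payoff to Row = 6
Column Z: max payoff to Row = 1
Minimum is 1, achieved by column Z.
Minimax strategy: Z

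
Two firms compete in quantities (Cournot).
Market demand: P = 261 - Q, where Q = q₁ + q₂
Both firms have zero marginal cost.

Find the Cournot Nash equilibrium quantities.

q₁* = q₂* = 87.0; P* = 87.0

Work:
Profit: π_i = P·q_i = (a - q_i - q_j)·q_i
FOC: ∂π_i/∂q_i = a - 2q_i - q_j = 0
Reaction function: q_i = (261 - q_j)/2
Symmetry: q* = 261/3 = 87.0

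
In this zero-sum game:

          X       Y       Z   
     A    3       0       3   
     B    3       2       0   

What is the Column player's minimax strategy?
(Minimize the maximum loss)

Column should play Y, value = 2

Work:
Column player minimizes Row's maximum payoff:
Column X: max payoff to Row = 3
Column Y: max payoff to Row = 2
Column Z: max payoff to Row = 3
Minimum is 2, achieved by column Y.
Minimax strategy: Y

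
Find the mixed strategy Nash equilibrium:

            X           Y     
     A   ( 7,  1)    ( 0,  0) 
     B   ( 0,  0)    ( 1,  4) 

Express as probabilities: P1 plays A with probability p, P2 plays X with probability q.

p = 0.8, q = 0.125

Work:
Find probabilities that make opponent indifferent:
P2 chooses q to make P1 indifferent between A and B
P1 chooses p to make P2 indifferent between X and Y
Mixed NE: P1 plays (A: 0.8, B: 0.2), P2 plays (X: 0.125, Y: 0.875)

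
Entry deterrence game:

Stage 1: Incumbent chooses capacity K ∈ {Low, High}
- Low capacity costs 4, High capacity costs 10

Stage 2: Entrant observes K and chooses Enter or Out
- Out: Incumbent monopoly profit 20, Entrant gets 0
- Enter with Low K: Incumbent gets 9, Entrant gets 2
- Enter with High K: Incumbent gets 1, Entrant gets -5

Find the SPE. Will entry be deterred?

SPE: (High, Enter|Low, Out|High); Entry deterred. Incumbent net profit = 10

Work:
After Low K: Entrant enters (2 > 0)
After High K: Entrant stays out (-5 < 0)
Incumbent: Low → 9−4=5, High → 20−10=10
Incumbent chooses High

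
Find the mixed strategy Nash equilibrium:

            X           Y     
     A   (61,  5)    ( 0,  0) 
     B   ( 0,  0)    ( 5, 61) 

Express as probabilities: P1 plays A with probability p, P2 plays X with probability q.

p = 0.9242, q = 0.0758

Work:
Find probabilities that make opponent indifferent:
P2 chooses q to make P1 indifferent between A and B
P1 chooses p to make P2 indifferent between X and Y
Mixed NE: P1 plays (A: 0.9242, B: 0.0758), P2 plays (X: 0.0758, Y: 0.9242)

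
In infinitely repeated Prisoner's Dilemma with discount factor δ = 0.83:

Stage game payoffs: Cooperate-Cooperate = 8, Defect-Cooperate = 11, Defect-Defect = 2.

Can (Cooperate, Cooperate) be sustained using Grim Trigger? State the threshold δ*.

δ* = 0.3333; since δ = 0.83 ≥ 0.3333, cooperation can be sustained

Work:
For Grim Trigger:
Cooperate forever: 8/(1-δ)
Defect then punished: 11 + 2·δ/(1-δ)
Need: 8/(1-δ) ≥ 11 + 2·δ/(1-δ)
Solving: δ ≥ (T-R)/(T-P) = (11-8)/(11-2) = 0.3333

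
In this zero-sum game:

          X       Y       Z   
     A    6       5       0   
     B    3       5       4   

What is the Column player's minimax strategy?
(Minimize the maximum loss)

Column should play Z, value = 4

Work:
Column player minimizes Row's maximum payoff:
Column X: max payoff to Row = 6
Column Y: max payoff to Row = 5
Column Z: max payoff to Row = 4
Minimum is 4, achieved by column Z.
Minimax strategy: Z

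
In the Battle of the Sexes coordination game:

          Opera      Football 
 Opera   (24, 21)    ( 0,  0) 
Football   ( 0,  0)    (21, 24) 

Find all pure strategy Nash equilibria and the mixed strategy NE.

Pure NE: (Opera, Opera) and (Football, Football); Mixed NE: p = 0.5333, q = 0.4667

Work:
Check pure NE:
(Opera, Opera): (24, 21) - no unilateral deviation beneficial
(Football, Football): (21, 24) - no unilateral deviation beneficial
Mixed NE: P1 plays Opera with p = 0.5333, P2 plays Opera with q = 0.4667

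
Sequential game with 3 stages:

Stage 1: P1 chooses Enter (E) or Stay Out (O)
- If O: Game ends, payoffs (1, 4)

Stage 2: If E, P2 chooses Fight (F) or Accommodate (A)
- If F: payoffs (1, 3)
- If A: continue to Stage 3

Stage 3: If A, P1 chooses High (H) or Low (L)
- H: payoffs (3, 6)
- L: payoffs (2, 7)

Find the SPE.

SPE: (E, A, H); Outcome (3, 6)

Work:
Stage 3: P1 chooses H (3 vs 2)
Stage 2: P2: F->3, A->6 (anticipating H). Choose A
Stage 1: P1: O->1, E->3 (anticipating A, H). Choose E
SPE path: E -> A -> H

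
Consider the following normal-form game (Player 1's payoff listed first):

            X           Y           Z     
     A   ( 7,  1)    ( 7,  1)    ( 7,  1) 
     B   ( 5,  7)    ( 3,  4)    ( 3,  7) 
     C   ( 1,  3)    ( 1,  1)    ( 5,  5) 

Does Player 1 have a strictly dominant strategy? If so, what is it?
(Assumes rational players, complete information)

Yes, Player 1's strictly dominant strategy is A

Work:
A strategy strictly dominates another if it gives a strictly higher payoff against every opponent action. Compare each pair of P1's strategies column-by-column:
  A vs B: [7 vs 5, 7 vs 3, 7 vs 3] → A strictly dominates B
  A vs C: [7 vs 1, 7 vs 1, 7 vs 5] → A strictly dominates C
  B vs A: [5 vs 7, 3 vs 7, 3 vs 7] → B does not strictly dominate A (column X: 5 ≤ 7)
  B vs C: [5 vs 1, 3 vs 1, 3 vs 5] → B does not strictly dominate C (column Z: 3 ≤ 5)
  C vs A: [1 vs 7, 1 vs 7, 5 vs 7] → C does not strictly dominate A (column X: 1 ≤ 7)
  C vs B: [1 vs 5, 1 vs 3, 5 vs 3] → C does not strictly dominate B (column X: 1 ≤ 5)
A strictly dominates every other strategy → strictly dominant.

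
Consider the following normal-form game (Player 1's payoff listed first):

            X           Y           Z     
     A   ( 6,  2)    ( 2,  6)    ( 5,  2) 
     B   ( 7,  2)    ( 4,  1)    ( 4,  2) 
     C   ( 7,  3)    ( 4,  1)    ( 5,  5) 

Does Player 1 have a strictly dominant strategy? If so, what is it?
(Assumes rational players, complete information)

No strictly dominant strategy exists for Player 1

Work:
A strategy strictly dominates another if it gives a strictly higher payoff against every opponent action. Compare each pair of P1's strategies column-by-column:
  A vs B: [6 vs 7, 2 vs 4, 5 vs 4] → A does not strictly dominate B (column X: 6 ≤ 7)
  A vs C: [6 vs 7, 2 vs 4, 5 vs 5] → A does not strictly dominate C (column X: 6 ≤ 7)
  B vs A: [7 vs 6, 4 vs 2, 4 vs 5] → B does not strictly dominate A (column Z: 4 ≤ 5)
  B vs C: [7 vs 7, 4 vs 4, 4 vs 5] → B does not strictly dominate C (column X: 7 ≤ 7)
  C vs A: [7 vs 6, 4 vs 2, 5 vs 5] → C does not strictly dominate A (column Z: 5 ≤ 5)
  C vs B: [7 vs 7, 4 vs 4, 5 vs 4] → C does not strictly dominate B (column X: 7 ≤ 7)
No single strategy strictly dominates all others → no strictly dominant strategy.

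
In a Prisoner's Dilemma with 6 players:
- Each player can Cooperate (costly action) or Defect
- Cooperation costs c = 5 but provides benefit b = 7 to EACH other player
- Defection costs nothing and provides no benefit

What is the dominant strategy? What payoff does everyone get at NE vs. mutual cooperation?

Dominant: Defect; NE payoff = 0; Coop payoff = 30

Work:
Defect dominates (saves cost c = 5, benefit to others is external)
NE: All defect → everyone gets 0
If all cooperate: each receives (5)×7 - 5 = 30
Social dilemma: 30 > 0 but NE gives 0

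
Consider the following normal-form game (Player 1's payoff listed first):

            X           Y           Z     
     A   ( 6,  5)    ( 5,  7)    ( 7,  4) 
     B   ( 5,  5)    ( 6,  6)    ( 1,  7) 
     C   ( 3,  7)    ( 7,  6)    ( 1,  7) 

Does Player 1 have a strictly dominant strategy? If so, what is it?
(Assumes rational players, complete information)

No strictly dominant strategy exists for Player 1

Work:
A strategy strictly dominates another if it gives a strictly higher payoff against every opponent action. Compare each pair of P1's strategies column-by-column:
  A vs B: [6 vs 5, 5 vs 6, 7 vs 1] → A does not strictly dominate B (column Y: 5 ≤ 6)
  A vs C: [6 vs 3, 5 vs 7, 7 vs 1] → A does not strictly dominate C (column Y: 5 ≤ 7)
  B vs A: [5 vs 6, 6 vs 5, 1 vs 7] → B does not strictly dominate A (column X: 5 ≤ 6)
  B vs C: [5 vs 3, 6 vs 7, 1 vs 1] → B does not strictly dominate C (column Y: 6 ≤ 7)
  C vs A: [3 vs 6, 7 vs 5, 1 vs 7] → C does not strictly dominate A (column X: 3 ≤ 6)
  C vs B: [3 vs 5, 7 vs 6, 1 vs 1] → C does not strictly dominate B (column X: 3 ≤ 5)
No single strategy strictly dominates all others → no strictly dominant strategy.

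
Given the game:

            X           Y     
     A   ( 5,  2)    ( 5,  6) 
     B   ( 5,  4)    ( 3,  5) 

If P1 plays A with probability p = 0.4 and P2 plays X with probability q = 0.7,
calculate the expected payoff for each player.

E[P1] = 4.64, E[P2] = 3.86

Work:
E[P1] = p·q·π₁(A,X) + p·(1-q)·π₁(A,Y) + (1-p)·q·π₁(B,X) + (1-p)·(1-q)·π₁(B,Y)
= 0.4·0.7·5 + 0.4·0.3·5 + 0.6·0.7·5 + 0.6·0.3·3
= 4.64

E[P2] = 3.86 (similar calculation)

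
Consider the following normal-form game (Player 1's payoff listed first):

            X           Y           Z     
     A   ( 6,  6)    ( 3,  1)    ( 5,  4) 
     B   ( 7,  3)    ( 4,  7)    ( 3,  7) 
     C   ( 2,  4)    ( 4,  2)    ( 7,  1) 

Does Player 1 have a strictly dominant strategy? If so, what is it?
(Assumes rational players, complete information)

No strictly dominant strategy exists for Player 1

Work:
A strategy strictly dominates another if it gives a strictly higher payoff against every opponent action. Compare each pair of P1's strategies column-by-column:
  A vs B: [6 vs 7, 3 vs 4, 5 vs 3] → A does not strictly dominate B (column X: 6 ≤ 7)
  A vs C: [6 vs 2, 3 vs 4, 5 vs 7] → A does not strictly dominate C (column Y: 3 ≤ 4)
  B vs A: [7 vs 6, 4 vs 3, 3 vs 5] → B does not strictly dominate A (column Z: 3 ≤ 5)
  B vs C: [7 vs 2, 4 vs 4, 3 vs 7] → B does not strictly dominate C (column Y: 4 ≤ 4)
  C vs A: [2 vs 6, 4 vs 3, 7 vs 5] → C does not strictly dominate A (column X: 2 ≤ 6)
  C vs B: [2 vs 7, 4 vs 4, 7 vs 3] → C does not strictly dominate B (column X: 2 ≤ 7)
No single strategy strictly dominates all others → no strictly dominant strategy.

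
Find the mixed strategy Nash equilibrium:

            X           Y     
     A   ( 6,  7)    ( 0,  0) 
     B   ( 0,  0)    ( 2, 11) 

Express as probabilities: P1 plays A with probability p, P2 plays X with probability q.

p = 0.6111, q = 0.25

Work:
Find probabilities that make opponent indifferent:
P2 chooses q to make P1 indifferent between A and B
P1 chooses p to make P2 indifferent between X and Y
Mixed NE: P1 plays (A: 0.6111, B: 0.3889), P2 plays (X: 0.25, Y: 0.75)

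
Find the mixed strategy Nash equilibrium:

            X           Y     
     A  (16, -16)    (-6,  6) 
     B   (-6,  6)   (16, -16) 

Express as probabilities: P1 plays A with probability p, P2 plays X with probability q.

p = 0.5, q = 0.5

Work:
Find probabilities that make opponent indifferent:
P2 chooses q to make P1 indifferent between A and B
P1 chooses p to make P2 indifferent between X and Y
Mixed NE: P1 plays (A: 0.5, B: 0.5), P2 plays (X: 0.5, Y: 0.5)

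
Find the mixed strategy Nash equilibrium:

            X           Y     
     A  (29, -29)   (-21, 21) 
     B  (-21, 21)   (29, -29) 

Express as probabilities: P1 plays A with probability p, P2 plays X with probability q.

p = 0.5, q = 0.5

Work:
Find probabilities that make opponent indifferent:
P2 chooses q to make P1 indifferent between A and B
P1 chooses p to make P2 indifferent between X and Y
Mixed NE: P1 plays (A: 0.5, B: 0.5), P2 plays (X: 0.5, Y: 0.5)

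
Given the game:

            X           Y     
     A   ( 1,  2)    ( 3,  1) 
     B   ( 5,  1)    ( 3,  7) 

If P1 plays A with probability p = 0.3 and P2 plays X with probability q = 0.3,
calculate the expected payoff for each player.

E[P1] = 3.24, E[P2] = 4.03

Work:
E[P1] = p·q·π₁(A,X) + p·(1-q)·π₁(A,Y) + (1-p)·q·π₁(B,X) + (1-p)·(1-q)·π₁(B,Y)
= 0.3·0.3·1 + 0.3·0.7·3 + 0.7·0.3·5 + 0.7·0.7·3
= 3.24

E[P2] = 4.03 (similar calculation)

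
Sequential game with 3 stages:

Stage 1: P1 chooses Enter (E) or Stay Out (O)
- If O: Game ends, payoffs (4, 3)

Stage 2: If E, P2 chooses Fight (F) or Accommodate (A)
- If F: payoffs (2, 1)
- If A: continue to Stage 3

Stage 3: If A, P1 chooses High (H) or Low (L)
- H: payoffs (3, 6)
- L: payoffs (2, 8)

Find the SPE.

SPE: (O, A, H); Outcome (4, 3)

Work:
Stage 3: P1 chooses H (3 vs 2)
Stage 2: P2: F->1, A->6 (anticipating H). Choose A
Stage 1: P1: O->4, E->3 (anticipating A, H). Choose O
SPE path: O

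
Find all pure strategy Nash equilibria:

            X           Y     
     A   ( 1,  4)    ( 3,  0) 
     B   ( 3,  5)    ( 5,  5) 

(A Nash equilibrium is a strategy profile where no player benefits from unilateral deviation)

Nash equilibrium: (B, X), (B, Y)

Work:
Best responses:
  P1 vs X: payoffs [1, 3] → best response B (payoff 3)
  P1 vs Y: payoffs [3, 5] → best response B (payoff 5)
  P2 vs A: payoffs [4, 0] → best response X (payoff 4)
  P2 vs B: payoffs [5, 5] → best response X/Y (payoff 5)
Mutual best responses: (B,X), (B,Y) → Nash equilibria.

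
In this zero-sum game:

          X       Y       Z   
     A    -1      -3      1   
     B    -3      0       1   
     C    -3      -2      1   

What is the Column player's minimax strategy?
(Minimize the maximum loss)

Column should play X, value = -1

Work:
Column player minimizes Row's maximum payoff:
Column X: max payoff to Row = -1
Column Y: max payoff to Row = 0
Column Z: max payoff to Row = 1
Minimum is -1, achieved by column X.
Minimax strategy: X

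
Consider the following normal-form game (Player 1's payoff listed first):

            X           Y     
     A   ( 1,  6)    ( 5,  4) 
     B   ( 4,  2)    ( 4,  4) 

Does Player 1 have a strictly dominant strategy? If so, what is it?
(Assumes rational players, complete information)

No strictly dominant strategy exists for Player 1

Work:
A strategy strictly dominates another if it gives a strictly higher payoff against every opponent action. Compare each pair of P1's strategies column-by-column:
  A vs B: [1 vs 4, 5 vs 4] → A does not strictly dominate B (column X: 1 ≤ 4)
  B vs A: [4 vs 1, 4 vs 5] → B does not strictly dominate A (column Y: 4 ≤ 5)
No single strategy strictly dominates all others → no strictly dominant strategy.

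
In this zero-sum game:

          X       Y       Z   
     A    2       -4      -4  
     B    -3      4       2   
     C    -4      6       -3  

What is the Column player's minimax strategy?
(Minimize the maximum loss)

Column should play X or Z (all achieve the minimum), value = 2

Work:
Column player minimizes Row's maximum payoff:
Column X: max payoff to Row = 2
Column Y: max payoff to Row = 6
Column Z: max payoff to Row = 2
Minimum is 2, achieved by columns X, Z (tied).
Each of X or Z is a minimax strategy.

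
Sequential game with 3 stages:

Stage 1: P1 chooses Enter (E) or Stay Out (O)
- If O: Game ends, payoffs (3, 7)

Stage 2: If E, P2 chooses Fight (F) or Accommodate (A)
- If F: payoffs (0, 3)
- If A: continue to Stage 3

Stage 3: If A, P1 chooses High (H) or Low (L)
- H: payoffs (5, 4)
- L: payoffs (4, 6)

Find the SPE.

SPE: (E, A, H); Outcome (5, 4)

Work:
Stage 3: P1 chooses H (5 vs 4)
Stage 2: P2: F->3, A->4 (anticipating H). Choose A
Stage 1: P1: O->3, E->5 (anticipating A, H). Choose E
SPE path: E -> A -> H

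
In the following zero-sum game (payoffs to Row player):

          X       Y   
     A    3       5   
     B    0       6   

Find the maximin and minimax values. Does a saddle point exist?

Maximin = 3, Minimax = 3, Saddle: True

Work:
Row minimums: [3, 0] → maximin = 3
Column maximums: [3, 6] → minimax = 3
Saddle point exists! Game value = 3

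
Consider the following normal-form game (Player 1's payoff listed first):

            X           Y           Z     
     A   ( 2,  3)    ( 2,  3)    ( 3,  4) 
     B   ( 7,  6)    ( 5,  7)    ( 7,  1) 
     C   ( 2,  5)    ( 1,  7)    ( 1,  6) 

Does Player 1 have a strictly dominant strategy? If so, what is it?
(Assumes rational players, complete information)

Yes, Player 1's strictly dominant strategy is B

Work:
A strategy strictly dominates another if it gives a strictly higher payoff against every opponent action. Compare each pair of P1's strategies column-by-column:
  A vs B: [2 vs 7, 2 vs 5, 3 vs 7] → A does not strictly dominate B (column X: 2 ≤ 7)
  A vs C: [2 vs 2, 2 vs 1, 3 vs 1] → A does not strictly dominate C (column X: 2 ≤ 2)
  B vs A: [7 vs 2, 5 vs 2, 7 vs 3] → B strictly dominates A
  B vs C: [7 vs 2, 5 vs 1, 7 vs 1] → B strictly dominates C
  C vs A: [2 vs 2, 1 vs 2, 1 vs 3] → C does not strictly dominate A (column X: 2 ≤ 2)
  C vs B: [2 vs 7, 1 vs 5, 1 vs 7] → C does not strictly dominate B (column X: 2 ≤ 7)
B strictly dominates every other strategy → strictly dominant.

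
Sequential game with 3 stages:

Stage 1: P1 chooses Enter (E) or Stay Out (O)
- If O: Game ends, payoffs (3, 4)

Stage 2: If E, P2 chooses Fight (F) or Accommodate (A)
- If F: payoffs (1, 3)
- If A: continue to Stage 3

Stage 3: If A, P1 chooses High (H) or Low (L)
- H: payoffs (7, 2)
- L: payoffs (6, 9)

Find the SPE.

SPE: (O, F, H); Outcome (3, 4)

Work:
Stage 3: P1 chooses H (7 vs 6)
Stage 2: P2: F->3, A->2 (anticipating H). Choose F
Stage 1: P1: O->3, E->1 (anticipating F, H). Choose O
SPE path: O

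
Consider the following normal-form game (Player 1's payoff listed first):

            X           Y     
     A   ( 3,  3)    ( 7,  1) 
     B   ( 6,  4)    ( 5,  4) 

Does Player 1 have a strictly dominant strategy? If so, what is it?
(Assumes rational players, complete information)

No strictly dominant strategy exists for Player 1

Work:
A strategy strictly dominates another if it gives a strictly higher payoff against every opponent action. Compare each pair of P1's strategies column-by-column:
  A vs B: [3 vs 6, 7 vs 5] → A does not strictly dominate B (column X: 3 ≤ 6)
  B vs A: [6 vs 3, 5 vs 7] → B does not strictly dominate A (column Y: 5 ≤ 7)
No single strategy strictly dominates all others → no strictly dominant strategy.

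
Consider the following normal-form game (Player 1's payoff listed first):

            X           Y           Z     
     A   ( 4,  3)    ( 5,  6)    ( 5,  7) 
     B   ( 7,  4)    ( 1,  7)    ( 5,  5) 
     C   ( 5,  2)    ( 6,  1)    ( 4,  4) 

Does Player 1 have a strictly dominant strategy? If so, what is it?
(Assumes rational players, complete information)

No strictly dominant strategy exists for Player 1

Work:
A strategy strictly dominates another if it gives a strictly higher payoff against every opponent action. Compare each pair of P1's strategies column-by-column:
  A vs B: [4 vs 7, 5 vs 1, 5 vs 5] → A does not strictly dominate B (column X: 4 ≤ 7)
  A vs C: [4 vs 5, 5 vs 6, 5 vs 4] → A does not strictly dominate C (column X: 4 ≤ 5)
  B vs A: [7 vs 4, 1 vs 5, 5 vs 5] → B does not strictly dominate A (column Y: 1 ≤ 5)
  B vs C: [7 vs 5, 1 vs 6, 5 vs 4] → B does not strictly dominate C (column Y: 1 ≤ 6)
  C vs A: [5 vs 4, 6 vs 5, 4 vs 5] → C does not strictly dominate A (column Z: 4 ≤ 5)
  C vs B: [5 vs 7, 6 vs 1, 4 vs 5] → C does not strictly dominate B (column X: 5 ≤ 7)
No single strategy strictly dominates all others → no strictly dominant strategy.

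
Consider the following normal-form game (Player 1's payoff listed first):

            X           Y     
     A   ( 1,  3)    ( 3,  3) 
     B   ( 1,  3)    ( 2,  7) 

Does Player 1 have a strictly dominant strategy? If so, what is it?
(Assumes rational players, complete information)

No strictly dominant strategy exists for Player 1

Work:
A strategy strictly dominates another if it gives a strictly higher payoff against every opponent action. Compare each pair of P1's strategies column-by-column:
  A vs B: [1 vs 1, 3 vs 2] → A does not strictly dominate B (column X: 1 ≤ 1)
  B vs A: [1 vs 1, 2 vs 3] → B does not strictly dominate A (column X: 1 ≤ 1)
No single strategy strictly dominates all others → no strictly dominant strategy.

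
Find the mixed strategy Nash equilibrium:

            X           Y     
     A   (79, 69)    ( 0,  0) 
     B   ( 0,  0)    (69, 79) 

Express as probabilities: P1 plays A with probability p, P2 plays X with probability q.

p = 0.5338, q = 0.4662

Work:
Find probabilities that make opponent indifferent:
P2 chooses q to make P1 indifferent between A and B
P1 chooses p to make P2 indifferent between X and Y
Mixed NE: P1 plays (A: 0.5338, B: 0.4662), P2 plays (X: 0.4662, Y: 0.5338)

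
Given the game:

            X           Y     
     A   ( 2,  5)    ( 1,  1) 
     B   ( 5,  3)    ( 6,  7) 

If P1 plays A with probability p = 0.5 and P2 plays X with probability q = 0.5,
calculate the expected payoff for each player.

E[P1] = 3.5, E[P2] = 4.0

Work:
E[P1] = p·q·π₁(A,X) + p·(1-q)·π₁(A,Y) + (1-p)·q·π₁(B,X) + (1-p)·(1-q)·π₁(B,Y)
= 0.5·0.5·2 + 0.5·0.5·1 + 0.5·0.5·5 + 0.5·0.5·6
= 3.5

E[P2] = 4.0 (similar calculation)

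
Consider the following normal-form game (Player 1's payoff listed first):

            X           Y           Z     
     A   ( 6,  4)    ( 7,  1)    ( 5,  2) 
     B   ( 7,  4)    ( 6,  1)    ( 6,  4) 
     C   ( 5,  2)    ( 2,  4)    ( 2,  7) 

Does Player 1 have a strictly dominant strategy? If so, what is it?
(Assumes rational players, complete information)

No strictly dominant strategy exists for Player 1

Work:
A strategy strictly dominates another if it gives a strictly higher payoff against every opponent action. Compare each pair of P1's strategies column-by-column:
  A vs B: [6 vs 7, 7 vs 6, 5 vs 6] → A does not strictly dominate B (column X: 6 ≤ 7)
  A vs C: [6 vs 5, 7 vs 2, 5 vs 2] → A strictly dominates C
  B vs A: [7 vs 6, 6 vs 7, 6 vs 5] → B does not strictly dominate A (column Y: 6 ≤ 7)
  B vs C: [7 vs 5, 6 vs 2, 6 vs 2] → B strictly dominates C
  C vs A: [5 vs 6, 2 vs 7, 2 vs 5] → C does not strictly dominate A (column X: 5 ≤ 6)
  C vs B: [5 vs 7, 2 vs 6, 2 vs 6] → C does not strictly dominate B (column X: 5 ≤ 7)
No single strategy strictly dominates all others → no strictly dominant strategy.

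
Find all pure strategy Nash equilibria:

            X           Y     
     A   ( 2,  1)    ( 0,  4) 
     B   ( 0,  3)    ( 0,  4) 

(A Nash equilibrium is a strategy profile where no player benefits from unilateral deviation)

Nash equilibrium: (A, Y), (B, Y)

Work:
Best responses:
  P1 vs X: payoffs [2, 0] → best response A (payoff 2)
  P1 vs Y: payoffs [0, 0] → best response A/B (payoff 0)
  P2 vs A: payoffs [1, 4] → best response Y (payoff 4)
  P2 vs B: payoffs [3, 4] → best response Y (payoff 4)
Mutual best responses: (A,Y), (B,Y) → Nash equilibria.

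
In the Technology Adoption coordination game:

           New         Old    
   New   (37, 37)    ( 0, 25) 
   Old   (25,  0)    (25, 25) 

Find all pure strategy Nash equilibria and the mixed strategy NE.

Pure NE: (New, New) and (Old, Old); Mixed NE: p = 0.6757, q = 0.6757

Work:
Check pure NE:
(New, New): (37, 37) - no unilateral deviation beneficial
(Old, Old): (25, 25) - no unilateral deviation beneficial
Mixed NE: P1 plays New with p = 0.6757, P2 plays New with q = 0.6757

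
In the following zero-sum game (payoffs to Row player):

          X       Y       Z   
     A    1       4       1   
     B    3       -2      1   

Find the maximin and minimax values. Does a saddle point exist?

Maximin = 1, Minimax = 1, Saddle: True

Work:
Row minimums: [1, -2] → maximin = 1
Column maximums: [3, 4, 1] → minimax = 1
Saddle point exists! Game value = 1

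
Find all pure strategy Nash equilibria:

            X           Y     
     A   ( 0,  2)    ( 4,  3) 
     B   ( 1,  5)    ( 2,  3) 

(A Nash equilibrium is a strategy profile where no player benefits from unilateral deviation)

Nash equilibrium: (A, Y), (B, X)

Work:
Best responses:
  P1 vs X: payoffs [0, 1] → best response B (payoff 1)
  P1 vs Y: payoffs [4, 2] → best response A (payoff 4)
  P2 vs A: payoffs [2, 3] → best response Y (payoff 3)
  P2 vs B: payoffs [5, 3] → best response X (payoff 5)
Mutual best responses: (A,Y), (B,X) → Nash equilibria.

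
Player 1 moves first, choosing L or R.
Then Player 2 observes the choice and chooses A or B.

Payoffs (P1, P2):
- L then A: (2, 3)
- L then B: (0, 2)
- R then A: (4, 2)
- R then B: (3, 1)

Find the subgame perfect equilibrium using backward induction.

P1 plays R, P2 plays A after L and A after R; Payoff (4, 2)

Work:
Backward induction:
After L: P2 chooses A → P1 gets 2
After R: P2 chooses A → P1 gets 4
P1 chooses R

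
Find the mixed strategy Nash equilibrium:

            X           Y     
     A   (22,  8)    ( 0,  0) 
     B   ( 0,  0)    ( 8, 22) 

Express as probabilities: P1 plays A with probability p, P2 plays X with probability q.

p = 0.7333, q = 0.2667

Work:
Find probabilities that make opponent indifferent:
P2 chooses q to make P1 indifferent between A and B
P1 chooses p to make P2 indifferent between X and Y
Mixed NE: P1 plays (A: 0.7333, B: 0.2667), P2 plays (X: 0.2667, Y: 0.7333)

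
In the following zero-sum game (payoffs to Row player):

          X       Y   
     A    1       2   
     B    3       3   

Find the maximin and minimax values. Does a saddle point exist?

Maximin = 3, Minimax = 3, Saddle: True

Work:
Row minimums: [1, 3] → maximin = 3
Column maximums: [3, 3] → minimax = 3
Saddle point exists! Game value = 3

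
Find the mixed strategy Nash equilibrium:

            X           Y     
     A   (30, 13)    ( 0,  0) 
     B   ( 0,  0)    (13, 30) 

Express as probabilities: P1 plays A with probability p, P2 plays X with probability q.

p = 0.6977, q = 0.3023

Work:
Find probabilities that make opponent indifferent:
P2 chooses q to make P1 indifferent between A and B
P1 chooses p to make P2 indifferent between X and Y
Mixed NE: P1 plays (A: 0.6977, B: 0.3023), P2 plays (X: 0.3023, Y: 0.6977)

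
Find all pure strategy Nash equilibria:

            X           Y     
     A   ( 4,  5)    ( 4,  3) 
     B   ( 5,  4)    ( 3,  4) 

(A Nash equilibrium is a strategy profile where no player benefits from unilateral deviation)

Nash equilibrium: (B, X)

Work:
Best responses:
  P1 vs X: payoffs [4, 5] → best response B (payoff 5)
  P1 vs Y: payoffs [4, 3] → best response A (payoff 4)
  P2 vs A: payoffs [5, 3] → best response X (payoff 5)
  P2 vs B: payoffs [4, 4] → best response X/Y (payoff 4)
Mutual best responses: (B,X) → Nash equilibria.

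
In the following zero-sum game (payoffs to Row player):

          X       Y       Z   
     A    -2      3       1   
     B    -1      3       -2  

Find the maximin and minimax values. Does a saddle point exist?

Maximin = -2, Minimax = -1, Saddle: False

Work:
Row minimums: [-2, -2] → maximin = -2
Column maximums: [-1, 3, 1] → minimax = -1
No saddle point (maximin ≠ minimax). Mixed strategy needed.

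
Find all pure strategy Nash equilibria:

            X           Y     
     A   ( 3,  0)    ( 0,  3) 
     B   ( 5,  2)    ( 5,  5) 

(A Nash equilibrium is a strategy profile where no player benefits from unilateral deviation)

Nash equilibrium: (B, Y)

Work:
Best responses:
  P1 vs X: payoffs [3, 5] → best response B (payoff 5)
  P1 vs Y: payoffs [0, 5] → best response B (payoff 5)
  P2 vs A: payoffs [0, 3] → best response Y (payoff 3)
  P2 vs B: payoffs [2, 5] → best response Y (payoff 5)
Mutual best responses: (B,Y) → Nash equilibria.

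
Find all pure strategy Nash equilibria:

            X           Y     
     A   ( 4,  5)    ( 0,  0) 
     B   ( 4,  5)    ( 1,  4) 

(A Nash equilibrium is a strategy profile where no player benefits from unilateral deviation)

Nash equilibrium: (A, X), (B, X)

Work:
Best responses:
  P1 vs X: payoffs [4, 4] → best response A/B (payoff 4)
  P1 vs Y: payoffs [0, 1] → best response B (payoff 1)
  P2 vs A: payoffs [5, 0] → best response X (payoff 5)
  P2 vs B: payoffs [5, 4] → best response X (payoff 5)
Mutual best responses: (A,X), (B,X) → Nash equilibria.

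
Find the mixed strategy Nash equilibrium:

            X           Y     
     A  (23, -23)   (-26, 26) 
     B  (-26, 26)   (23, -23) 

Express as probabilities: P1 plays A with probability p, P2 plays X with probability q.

p = 0.5, q = 0.5

Work:
Find probabilities that make opponent indifferent:
P2 chooses q to make P1 indifferent between A and B
P1 chooses p to make P2 indifferent between X and Y
Mixed NE: P1 plays (A: 0.5, B: 0.5), P2 plays (X: 0.5, Y: 0.5)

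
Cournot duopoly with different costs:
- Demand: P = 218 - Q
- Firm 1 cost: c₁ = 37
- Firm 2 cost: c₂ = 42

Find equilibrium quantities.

q₁* = 62.0, q₂* = 57.0

Work:
Reaction: q₁ = (218 - 37 - q₂)/2
Reaction: q₂ = (218 - 42 - q₁)/2
Solve simultaneously:
q₁* = (218 - 2×37 + 42)/3 = 62.0
q₂* = (218 - 2×42 + 37)/3 = 57.0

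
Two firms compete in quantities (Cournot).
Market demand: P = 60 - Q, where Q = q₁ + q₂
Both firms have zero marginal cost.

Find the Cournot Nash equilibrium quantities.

q₁* = q₂* = 20.0; P* = 20.0

Work:
Profit: π_i = P·q_i = (a - q_i - q_j)·q_i
FOC: ∂π_i/∂q_i = a - 2q_i - q_j = 0
Reaction function: q_i = (60 - q_j)/2
Symmetry: q* = 60/3 = 20.0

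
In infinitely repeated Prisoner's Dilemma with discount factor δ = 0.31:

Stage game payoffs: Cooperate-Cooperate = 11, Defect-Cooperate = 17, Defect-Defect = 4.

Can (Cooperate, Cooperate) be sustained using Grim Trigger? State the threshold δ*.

δ* = 0.4615; since δ = 0.31 < 0.4615, cooperation cannot be sustained

Work:
For Grim Trigger:
Cooperate forever: 11/(1-δ)
Defect then punished: 17 + 4·δ/(1-δ)
Need: 11/(1-δ) ≥ 17 + 4·δ/(1-δ)
Solving: δ ≥ (T-R)/(T-P) = (17-11)/(17-4) = 0.4615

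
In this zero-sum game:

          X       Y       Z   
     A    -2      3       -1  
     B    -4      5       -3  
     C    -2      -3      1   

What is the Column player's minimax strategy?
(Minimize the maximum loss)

Column should play X, value = -2

Work:
Column player minimizes Row's maximum payoff:
Column X: max payoff to Row = -2
Column Y: max payoff to Row = 5
Column Z: max payoff to Row = 1
Minimum is -2, achieved by column X.
Minimax strategy: X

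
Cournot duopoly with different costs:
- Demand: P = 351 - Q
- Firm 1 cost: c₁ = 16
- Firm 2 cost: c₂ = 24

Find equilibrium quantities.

q₁* = 114.33, q₂* = 106.33

Work:
Reaction: q₁ = (351 - 16 - q₂)/2
Reaction: q₂ = (351 - 24 - q₁)/2
Solve simultaneously:
q₁* = (351 - 2×16 + 24)/3 = 114.33
q₂* = (351 - 2×24 + 16)/3 = 106.33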